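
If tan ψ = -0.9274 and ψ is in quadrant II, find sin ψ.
sin ψ = 0.68 (using tan²ψ + 1 = sec²ψ)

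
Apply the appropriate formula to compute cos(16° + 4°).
cos(16° + 4°) = cos 16° cos 4° - sin 16° sin 4° = 0.9397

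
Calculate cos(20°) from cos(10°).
cos(20°) = cos²10° - sin²10° = 0.9397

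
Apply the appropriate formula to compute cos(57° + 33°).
cos(57° + 33°) = cos 57° cos 33° - sin 57° sin 33° = 0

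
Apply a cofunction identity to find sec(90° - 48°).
sec(90° - 48°) = csc(48°) = 1.346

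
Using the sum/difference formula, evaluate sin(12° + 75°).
sin(12° + 75°) = sin 12° cos 75° + cos 12° sin 75° = 0.9986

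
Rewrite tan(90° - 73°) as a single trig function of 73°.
tan(90° - 73°) = cot(73°)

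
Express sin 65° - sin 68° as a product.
sin 65° - sin 68° = 2 cos(66.5°) sin(-1.5°)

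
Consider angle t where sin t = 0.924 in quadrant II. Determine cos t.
cos t = ±√(1 - sin²t) = -0.3824 (negative in QII)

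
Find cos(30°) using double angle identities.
cos(30°) = cos²15° - sin²15° = √3/2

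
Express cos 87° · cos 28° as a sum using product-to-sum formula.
cos 87° cos 28° = (1/2)[cos(87°-28°) + cos(87°+28°)]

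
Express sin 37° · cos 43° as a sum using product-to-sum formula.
sin 37° cos 43° = (1/2)[sin(37°+43°) + sin(37°-43°)]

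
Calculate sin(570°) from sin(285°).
sin(570°) = 2 sin 285° cos 285° = -1/2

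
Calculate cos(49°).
cos(49°) = 0.6561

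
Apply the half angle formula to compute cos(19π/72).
cos(19π/72) = √((1 + cos 19π/36)/2) = 0.6756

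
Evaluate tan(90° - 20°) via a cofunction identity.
tan(90° - 20°) = cot(20°) = 2.747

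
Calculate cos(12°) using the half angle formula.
cos(12°) = √((1 + cos 24°)/2) = 0.9781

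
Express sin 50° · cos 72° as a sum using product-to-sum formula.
sin 50° cos 72° = (1/2)[sin(50°+72°) + sin(50°-72°)]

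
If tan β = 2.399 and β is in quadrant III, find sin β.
sin β = -0.923 (using tan²β + 1 = sec²β)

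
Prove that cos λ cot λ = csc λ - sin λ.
RHS = 1/sin λ - sin λ = (1 - sin²λ)/sin λ = cos²λ/sin λ = cos λ · (cos λ/sin λ) = cos λ cot λ = LHS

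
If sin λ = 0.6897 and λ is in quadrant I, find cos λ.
cos λ = 0.7241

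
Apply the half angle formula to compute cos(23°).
cos(23°) = √((1 + cos 46°)/2) = 0.9205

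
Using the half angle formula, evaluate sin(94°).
sin(94°) = √((1 - cos 188°)/2) = 0.9976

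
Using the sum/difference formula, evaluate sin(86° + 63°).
sin(86° + 63°) = sin 86° cos 63° + cos 86° sin 63° = 0.515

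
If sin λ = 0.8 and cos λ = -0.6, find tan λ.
tan λ = sin λ / cos λ = -1.333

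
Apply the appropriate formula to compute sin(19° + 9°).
sin(19° + 9°) = sin 19° cos 9° + cos 19° sin 9° = 0.4695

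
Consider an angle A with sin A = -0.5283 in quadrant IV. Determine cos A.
cos A = √(1 - sin²A) = 0.8491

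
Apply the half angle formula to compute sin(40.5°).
sin(40.5°) = √((1 - cos 81°)/2) = 0.6494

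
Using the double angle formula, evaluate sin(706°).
sin(706°) = 2 sin 353° cos 353° = -0.2419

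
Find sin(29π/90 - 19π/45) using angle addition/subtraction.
sin(29π/90 - 19π/45) = sin 29π/90 cos 19π/45 - cos 29π/90 sin 19π/45 = -0.309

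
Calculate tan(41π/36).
tan(41π/36) = 0.4663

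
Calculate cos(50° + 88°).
cos(50° + 88°) = cos 50° cos 88° - sin 50° sin 88° = -0.7431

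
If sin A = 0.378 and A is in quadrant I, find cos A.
cos A = 0.9258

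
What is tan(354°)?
tan(354°) = -0.1051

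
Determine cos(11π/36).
cos(11π/36) = 0.5736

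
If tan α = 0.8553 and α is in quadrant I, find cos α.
cos α = 0.7599 (using tan²α + 1 = sec²α)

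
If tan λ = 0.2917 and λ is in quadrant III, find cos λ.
cos λ = -0.96 (using tan²λ + 1 = sec²λ)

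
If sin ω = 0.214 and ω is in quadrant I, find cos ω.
cos ω = 0.9768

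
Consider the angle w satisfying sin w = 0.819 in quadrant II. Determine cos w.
cos w = ±√(1 - sin²w) = -0.5738 (negative in QII)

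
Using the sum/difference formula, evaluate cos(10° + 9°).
cos(10° + 9°) = cos 10° cos 9° - sin 10° sin 9° = 0.9455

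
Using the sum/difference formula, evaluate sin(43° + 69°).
sin(43° + 69°) = sin 43° cos 69° + cos 43° sin 69° = 0.9272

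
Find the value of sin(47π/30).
sin(47π/30) = -0.9781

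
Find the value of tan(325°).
tan(325°) = -0.7002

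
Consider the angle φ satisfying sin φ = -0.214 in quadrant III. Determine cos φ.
cos φ = ±√(1 - sin²φ) = -0.9768 (negative in QIII)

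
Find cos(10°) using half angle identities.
cos(10°) = √((1 + cos 20°)/2) = 0.9848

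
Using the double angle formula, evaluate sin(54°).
sin(54°) = 2 sin 27° cos 27° = 0.809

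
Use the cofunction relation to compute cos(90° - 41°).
cos(90° - 41°) = sin(41°) = 0.6561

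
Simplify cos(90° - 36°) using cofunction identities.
cos(90° - 36°) = sin(36°)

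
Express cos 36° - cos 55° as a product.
cos 36° - cos 55° = -2 sin(45.5°) sin(-9.5°)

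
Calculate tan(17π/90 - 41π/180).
tan(17π/90 - 41π/180) = (tan 17π/90 - tan 41π/180)/(1 + tan 17π/90 tan 41π/180) = -0.1228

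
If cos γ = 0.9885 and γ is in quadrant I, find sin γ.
sin γ = 0.1512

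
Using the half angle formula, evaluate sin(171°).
sin(171°) = √((1 - cos 342°)/2) = 0.1564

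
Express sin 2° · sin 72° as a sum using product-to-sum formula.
sin 2° sin 72° = (1/2)[cos(2°-72°) - cos(2°+72°)]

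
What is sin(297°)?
sin(297°) = -0.891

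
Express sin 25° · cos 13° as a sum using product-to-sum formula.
sin 25° cos 13° = (1/2)[sin(25°+13°) + sin(25°-13°)]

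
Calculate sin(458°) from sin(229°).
sin(458°) = 2 sin 229° cos 229° = 0.9903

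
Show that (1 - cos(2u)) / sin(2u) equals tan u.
LHS = 2sin²u / (2 sin u cos u) = sin u/cos u = tan u = RHS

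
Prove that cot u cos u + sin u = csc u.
LHS = cos²u/sin u + sin u = (cos²u + sin²u)/sin u = 1/sin u = csc u = RHS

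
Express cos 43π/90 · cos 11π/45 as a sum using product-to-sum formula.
cos 43π/90 cos 11π/45 = (1/2)[cos(43π/90-11π/45) + cos(43π/90+11π/45)]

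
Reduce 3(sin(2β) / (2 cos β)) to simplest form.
3(sin(2β) / (2 cos β)) = 3(sin β) (using Double angle)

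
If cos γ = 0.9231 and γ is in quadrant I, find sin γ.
sin γ = 0.3846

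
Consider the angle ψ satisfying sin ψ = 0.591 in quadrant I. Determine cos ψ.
cos ψ = √(1 - sin²ψ) = 0.8067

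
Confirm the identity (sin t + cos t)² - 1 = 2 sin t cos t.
LHS = sin²t + 2 sin t cos t + cos²t - 1 = (sin²t + cos²t) + 2 sin t cos t - 1 = 1 + 2 sin t cos t - 1 = 2 sin t cos t = RHS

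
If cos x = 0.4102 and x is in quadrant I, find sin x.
sin x = 0.912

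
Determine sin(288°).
sin(288°) = -0.9511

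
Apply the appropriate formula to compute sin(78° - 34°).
sin(78° - 34°) = sin 78° cos 34° - cos 78° sin 34° = 0.6947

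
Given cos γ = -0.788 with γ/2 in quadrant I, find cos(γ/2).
cos(γ/2) = ±√((1 + cos γ)/2); positive since γ/2 ∈ QI, so cos(γ/2) = 0.3256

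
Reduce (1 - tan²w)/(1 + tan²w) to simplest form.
(1 - tan²w)/(1 + tan²w) = cos(2w) (using Double angle)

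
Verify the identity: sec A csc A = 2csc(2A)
RHS = 2/sin(2A) = 2/(2 sin A cos A) = 1/(sin A cos A) = (1/cos A)(1/sin A) = sec A csc A = LHS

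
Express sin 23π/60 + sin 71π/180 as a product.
sin 23π/60 + sin 71π/180 = 2 sin(7π/18) cos(-π/180)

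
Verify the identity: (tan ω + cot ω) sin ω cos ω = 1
LHS = (sin ω/cos ω + cos ω/sin ω) sin ω cos ω = ((sin²ω + cos²ω)/(sin ω cos ω)) · sin ω cos ω = sin²ω + cos²ω = 1 = RHS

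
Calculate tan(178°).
tan(178°) = -0.03492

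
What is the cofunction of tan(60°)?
tan(60°) = cot(90° - 60°) = cot(30°)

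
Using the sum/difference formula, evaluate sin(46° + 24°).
sin(46° + 24°) = sin 46° cos 24° + cos 46° sin 24° = 0.9397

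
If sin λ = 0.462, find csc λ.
csc λ = 1/sin λ = 2.165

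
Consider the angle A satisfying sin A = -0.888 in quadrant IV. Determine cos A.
cos A = √(1 - sin²A) = 0.4598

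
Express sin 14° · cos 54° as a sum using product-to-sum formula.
sin 14° cos 54° = (1/2)[sin(14°+54°) + sin(14°-54°)]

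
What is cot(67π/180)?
cot(67π/180) = 0.4245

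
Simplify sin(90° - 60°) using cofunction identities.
sin(90° - 60°) = cos(60°)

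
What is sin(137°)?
sin(137°) = 0.682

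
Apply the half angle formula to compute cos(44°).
cos(44°) = √((1 + cos 88°)/2) = 0.7193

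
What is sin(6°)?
sin(6°) = 0.1045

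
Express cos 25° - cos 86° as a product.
cos 25° - cos 86° = -2 sin(55.5°) sin(-30.5°)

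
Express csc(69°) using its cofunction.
csc(69°) = sec(90° - 69°) = sec(21°)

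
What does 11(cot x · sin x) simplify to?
11(cot x · sin x) = 11(cos x) (using Quotient identity)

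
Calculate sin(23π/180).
sin(23π/180) = 0.3907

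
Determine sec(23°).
sec(23°) = 1.086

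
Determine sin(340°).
sin(340°) = -0.342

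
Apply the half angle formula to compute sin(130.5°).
sin(130.5°) = √((1 - cos 261°)/2) = 0.7604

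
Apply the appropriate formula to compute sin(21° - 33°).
sin(21° - 33°) = sin 21° cos 33° - cos 21° sin 33° = -0.2079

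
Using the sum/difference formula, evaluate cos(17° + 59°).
cos(17° + 59°) = cos 17° cos 59° - sin 17° sin 59° = 0.2419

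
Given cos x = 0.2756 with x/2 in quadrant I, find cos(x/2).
cos(x/2) = ±√((1 + cos x)/2); positive since x/2 ∈ QI, so cos(x/2) = 0.7986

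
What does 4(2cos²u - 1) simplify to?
4(2cos²u - 1) = 4(cos(2u)) (using Double angle)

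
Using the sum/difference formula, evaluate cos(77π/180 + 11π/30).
cos(77π/180 + 11π/30) = cos 77π/180 cos 11π/30 - sin 77π/180 sin 11π/30 = -0.7986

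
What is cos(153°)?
cos(153°) = -0.891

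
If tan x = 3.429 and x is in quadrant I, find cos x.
cos x = 0.28 (using tan²x + 1 = sec²x)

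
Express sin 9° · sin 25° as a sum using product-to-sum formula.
sin 9° sin 25° = (1/2)[cos(9°-25°) - cos(9°+25°)]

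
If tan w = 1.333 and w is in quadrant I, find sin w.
sin w = 0.7999 (using tan²w + 1 = sec²w)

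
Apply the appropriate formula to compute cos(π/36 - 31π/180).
cos(π/36 - 31π/180) = cos π/36 cos 31π/180 + sin π/36 sin 31π/180 = 0.8988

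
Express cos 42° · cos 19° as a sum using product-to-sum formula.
cos 42° cos 19° = (1/2)[cos(42°-19°) + cos(42°+19°)]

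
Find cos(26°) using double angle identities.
cos(26°) = cos²13° - sin²13° = 0.8988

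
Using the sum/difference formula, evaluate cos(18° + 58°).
cos(18° + 58°) = cos 18° cos 58° - sin 18° sin 58° = 0.2419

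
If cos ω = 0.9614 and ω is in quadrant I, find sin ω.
sin ω = 0.2752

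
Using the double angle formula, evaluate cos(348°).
cos(348°) = cos²174° - sin²174° = 0.9781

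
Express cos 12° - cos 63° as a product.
cos 12° - cos 63° = -2 sin(37.5°) sin(-25.5°)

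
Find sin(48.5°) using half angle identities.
sin(48.5°) = √((1 - cos 97°)/2) = 0.749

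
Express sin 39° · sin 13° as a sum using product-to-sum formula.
sin 39° sin 13° = (1/2)[cos(39°-13°) - cos(39°+13°)]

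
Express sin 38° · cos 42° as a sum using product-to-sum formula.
sin 38° cos 42° = (1/2)[sin(38°+42°) + sin(38°-42°)]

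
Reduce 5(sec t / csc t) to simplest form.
5(sec t / csc t) = 5(tan t) (using Reciprocal identities)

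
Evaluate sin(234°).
sin(234°) = -0.809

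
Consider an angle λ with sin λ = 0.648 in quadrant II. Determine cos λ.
cos λ = ±√(1 - sin²λ) = -0.7616 (negative in QII)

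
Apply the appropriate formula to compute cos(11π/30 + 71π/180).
cos(11π/30 + 71π/180) = cos 11π/30 cos 71π/180 - sin 11π/30 sin 71π/180 = -0.7314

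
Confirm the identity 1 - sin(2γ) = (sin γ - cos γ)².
RHS = sin²γ - 2 sin γ cos γ + cos²γ = (sin²γ + cos²γ) - 2 sin γ cos γ = 1 - sin(2γ) = LHS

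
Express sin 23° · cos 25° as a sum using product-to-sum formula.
sin 23° cos 25° = (1/2)[sin(23°+25°) + sin(23°-25°)]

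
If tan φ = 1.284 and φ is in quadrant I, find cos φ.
cos φ = 0.6145 (using tan²φ + 1 = sec²φ)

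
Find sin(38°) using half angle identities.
sin(38°) = √((1 - cos 76°)/2) = 0.6157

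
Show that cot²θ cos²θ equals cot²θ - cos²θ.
RHS = cos²θ/sin²θ - cos²θ = cos²θ(1/sin²θ - 1) = cos²θ · (1 - sin²θ)/sin²θ = cos²θ · cos²θ/sin²θ = cos²θ · cot²θ = LHS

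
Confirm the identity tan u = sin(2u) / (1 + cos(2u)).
RHS = 2 sin u cos u / (2cos²u) = sin u/cos u = tan u = LHS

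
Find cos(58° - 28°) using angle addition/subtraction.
cos(58° - 28°) = cos 58° cos 28° + sin 58° sin 28° = √3/2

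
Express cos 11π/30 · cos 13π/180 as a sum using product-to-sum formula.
cos 11π/30 cos 13π/180 = (1/2)[cos(11π/30-13π/180) + cos(11π/30+13π/180)]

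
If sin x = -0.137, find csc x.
csc x = 1/sin x = -7.299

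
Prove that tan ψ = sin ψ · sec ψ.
RHS = sin ψ · (1/cos ψ) = sin ψ/cos ψ = tan ψ = LHS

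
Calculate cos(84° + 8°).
cos(84° + 8°) = cos 84° cos 8° - sin 84° sin 8° = -0.0349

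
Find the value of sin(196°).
sin(196°) = -0.2756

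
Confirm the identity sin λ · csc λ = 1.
LHS = sin λ · (1/sin λ) = 1 = RHS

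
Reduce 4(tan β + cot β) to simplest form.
4(tan β + cot β) = 4(sec β csc β) (using Quotient identities)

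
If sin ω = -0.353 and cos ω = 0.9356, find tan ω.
tan ω = sin ω / cos ω = -0.3773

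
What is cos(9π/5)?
cos(9π/5) = 0.809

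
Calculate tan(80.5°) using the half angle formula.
tan(80.5°) = sin 161° / (1 + cos 161°) = 5.976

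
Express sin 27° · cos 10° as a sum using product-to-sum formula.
sin 27° cos 10° = (1/2)[sin(27°+10°) + sin(27°-10°)]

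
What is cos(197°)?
cos(197°) = -0.9563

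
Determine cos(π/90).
cos(π/90) = 0.9994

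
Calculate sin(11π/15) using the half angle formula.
sin(11π/15) = √((1 - cos 22π/15)/2) = 0.7431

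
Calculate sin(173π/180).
sin(173π/180) = 0.1219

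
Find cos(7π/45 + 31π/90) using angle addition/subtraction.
cos(7π/45 + 31π/90) = cos 7π/45 cos 31π/90 - sin 7π/45 sin 31π/90 = 0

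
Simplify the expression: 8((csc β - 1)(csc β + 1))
8((csc β - 1)(csc β + 1)) = 8(cot²β) (using Diff. of squares)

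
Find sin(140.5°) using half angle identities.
sin(140.5°) = √((1 - cos 281°)/2) = 0.6361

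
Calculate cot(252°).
cot(252°) = 0.3249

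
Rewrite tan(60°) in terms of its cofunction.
tan(60°) = cot(90° - 60°) = cot(30°)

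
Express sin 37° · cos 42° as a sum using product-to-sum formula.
sin 37° cos 42° = (1/2)[sin(37°+42°) + sin(37°-42°)]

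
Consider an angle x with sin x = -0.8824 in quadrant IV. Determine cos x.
cos x = √(1 - sin²x) = 0.4705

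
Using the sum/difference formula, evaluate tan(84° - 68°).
tan(84° - 68°) = (tan 84° - tan 68°)/(1 + tan 84° tan 68°) = 0.2867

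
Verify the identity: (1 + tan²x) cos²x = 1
LHS = sec²x · cos²x = (1/cos²x) · cos²x = 1 = RHS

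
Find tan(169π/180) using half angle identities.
tan(169π/180) = sin 169π/90 / (1 + cos 169π/90) = -0.1944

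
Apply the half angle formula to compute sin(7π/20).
sin(7π/20) = √((1 - cos 7π/10)/2) = 0.891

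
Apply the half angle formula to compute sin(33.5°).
sin(33.5°) = √((1 - cos 67°)/2) = 0.5519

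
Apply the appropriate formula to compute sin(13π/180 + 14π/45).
sin(13π/180 + 14π/45) = sin 13π/180 cos 14π/45 + cos 13π/180 sin 14π/45 = 0.9336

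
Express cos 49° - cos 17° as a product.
cos 49° - cos 17° = -2 sin(33°) sin(16°)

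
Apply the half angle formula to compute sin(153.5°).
sin(153.5°) = √((1 - cos 307°)/2) = 0.4462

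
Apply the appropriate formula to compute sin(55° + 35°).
sin(55° + 35°) = sin 55° cos 35° + cos 55° sin 35° = 1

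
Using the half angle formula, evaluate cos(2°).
cos(2°) = √((1 + cos 4°)/2) = 0.9994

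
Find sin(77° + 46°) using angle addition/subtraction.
sin(77° + 46°) = sin 77° cos 46° + cos 77° sin 46° = 0.8387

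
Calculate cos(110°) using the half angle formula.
cos(110°) = -√((1 + cos 220°)/2) = -0.342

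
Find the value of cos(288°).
cos(288°) = 0.309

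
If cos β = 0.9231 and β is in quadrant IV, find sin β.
sin β = -0.3846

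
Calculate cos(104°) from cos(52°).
cos(104°) = cos²52° - sin²52° = -0.2419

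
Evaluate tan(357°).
tan(357°) = -0.05241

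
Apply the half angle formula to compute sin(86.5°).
sin(86.5°) = √((1 - cos 173°)/2) = 0.9981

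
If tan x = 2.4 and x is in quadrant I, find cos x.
cos x = 0.3846 (using tan²x + 1 = sec²x)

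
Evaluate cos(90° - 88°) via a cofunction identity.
cos(90° - 88°) = sin(88°) = 0.9994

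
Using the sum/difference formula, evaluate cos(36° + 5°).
cos(36° + 5°) = cos 36° cos 5° - sin 36° sin 5° = 0.7547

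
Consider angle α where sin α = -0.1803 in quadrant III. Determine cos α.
cos α = ±√(1 - sin²α) = -0.9836 (negative in QIII)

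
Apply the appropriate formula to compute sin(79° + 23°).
sin(79° + 23°) = sin 79° cos 23° + cos 79° sin 23° = 0.9781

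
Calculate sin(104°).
sin(104°) = 0.9703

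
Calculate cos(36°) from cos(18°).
cos(36°) = 1 - 2sin²18° = 0.809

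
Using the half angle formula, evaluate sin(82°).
sin(82°) = √((1 - cos 164°)/2) = 0.9903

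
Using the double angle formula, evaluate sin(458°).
sin(458°) = 2 sin 229° cos 229° = 0.9903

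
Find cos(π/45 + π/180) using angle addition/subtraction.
cos(π/45 + π/180) = cos π/45 cos π/180 - sin π/45 sin π/180 = 0.9962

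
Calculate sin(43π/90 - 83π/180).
sin(43π/90 - 83π/180) = sin 43π/90 cos 83π/180 - cos 43π/90 sin 83π/180 = 0.05234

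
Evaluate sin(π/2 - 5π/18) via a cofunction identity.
sin(π/2 - 5π/18) = cos(5π/18) = 0.6428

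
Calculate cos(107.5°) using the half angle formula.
cos(107.5°) = -√((1 + cos 215°)/2) = -0.3007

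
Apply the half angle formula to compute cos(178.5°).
cos(178.5°) = -√((1 + cos 357°)/2) = -0.9997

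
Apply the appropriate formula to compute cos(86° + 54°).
cos(86° + 54°) = cos 86° cos 54° - sin 86° sin 54° = -0.766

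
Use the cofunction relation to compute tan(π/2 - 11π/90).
tan(π/2 - 11π/90) = cot(11π/90) = 2.475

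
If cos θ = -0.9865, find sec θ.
sec θ = 1/cos θ = -1.014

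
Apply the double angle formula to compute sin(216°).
sin(216°) = 2 sin 108° cos 108° = -0.5878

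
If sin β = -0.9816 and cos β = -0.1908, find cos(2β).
cos(2β) = cos²β - sin²β = -0.9271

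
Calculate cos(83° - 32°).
cos(83° - 32°) = cos 83° cos 32° + sin 83° sin 32° = 0.6293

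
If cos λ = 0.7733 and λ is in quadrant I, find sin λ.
sin λ = 0.634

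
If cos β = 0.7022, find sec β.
sec β = 1/cos β = 1.424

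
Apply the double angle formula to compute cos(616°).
cos(616°) = cos²308° - sin²308° = -0.2419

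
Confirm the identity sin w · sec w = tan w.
LHS = sin w · (1/cos w) = sin w/cos w = tan w = RHS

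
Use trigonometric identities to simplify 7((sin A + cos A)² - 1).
7((sin A + cos A)² - 1) = 7(sin(2A)) (using Pythagorean + double angle)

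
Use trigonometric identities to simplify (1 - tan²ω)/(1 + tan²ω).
(1 - tan²ω)/(1 + tan²ω) = cos(2ω) (using Double angle)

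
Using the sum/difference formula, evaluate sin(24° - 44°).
sin(24° - 44°) = sin 24° cos 44° - cos 24° sin 44° = -0.342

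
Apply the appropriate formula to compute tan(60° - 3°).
tan(60° - 3°) = (tan 60° - tan 3°)/(1 + tan 60° tan 3°) = 1.54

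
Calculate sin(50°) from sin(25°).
sin(50°) = 2 sin 25° cos 25° = 0.766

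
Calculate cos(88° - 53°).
cos(88° - 53°) = cos 88° cos 53° + sin 88° sin 53° = 0.8192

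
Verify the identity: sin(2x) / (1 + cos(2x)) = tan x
LHS = 2 sin x cos x / (2cos²x) = sin x/cos x = tan x = RHS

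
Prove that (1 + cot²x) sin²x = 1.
LHS = csc²x · sin²x = (1/sin²x) · sin²x = 1 = RHS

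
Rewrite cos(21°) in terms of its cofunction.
cos(21°) = sin(90° - 21°) = sin(69°)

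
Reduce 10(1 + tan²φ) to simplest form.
10(1 + tan²φ) = 10(sec²φ) (using Pythagorean identity)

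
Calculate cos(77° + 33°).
cos(77° + 33°) = cos 77° cos 33° - sin 77° sin 33° = -0.342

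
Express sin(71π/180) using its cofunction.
sin(71π/180) = cos(π/2 - 71π/180) = cos(19π/180)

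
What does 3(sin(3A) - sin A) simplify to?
3(sin(3A) - sin A) = 3(2 cos(2A) sin A) (using Sum-to-product)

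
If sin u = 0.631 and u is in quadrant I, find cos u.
cos u = 0.7758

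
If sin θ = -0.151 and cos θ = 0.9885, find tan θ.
tan θ = sin θ / cos θ = -0.1528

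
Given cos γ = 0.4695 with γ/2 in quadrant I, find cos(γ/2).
cos(γ/2) = ±√((1 + cos γ)/2); positive since γ/2 ∈ QI, so cos(γ/2) = 0.8572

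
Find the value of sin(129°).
sin(129°) = 0.7771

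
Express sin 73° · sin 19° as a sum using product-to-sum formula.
sin 73° sin 19° = (1/2)[cos(73°-19°) - cos(73°+19°)]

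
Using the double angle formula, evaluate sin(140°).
sin(140°) = 2 sin 70° cos 70° = 0.6428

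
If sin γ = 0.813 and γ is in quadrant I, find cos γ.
cos γ = 0.5823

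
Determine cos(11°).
cos(11°) = 0.9816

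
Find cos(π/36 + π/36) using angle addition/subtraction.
cos(π/36 + π/36) = cos π/36 cos π/36 - sin π/36 sin π/36 = 0.9848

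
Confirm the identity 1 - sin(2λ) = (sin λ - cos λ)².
RHS = sin²λ - 2 sin λ cos λ + cos²λ = (sin²λ + cos²λ) - 2 sin λ cos λ = 1 - sin(2λ) = LHS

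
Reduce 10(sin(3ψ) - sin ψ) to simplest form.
10(sin(3ψ) - sin ψ) = 10(2 cos(2ψ) sin ψ) (using Sum-to-product)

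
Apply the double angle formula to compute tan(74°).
tan(74°) = 2 tan 37° / (1 - tan²37°) = 3.487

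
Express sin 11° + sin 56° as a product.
sin 11° + sin 56° = 2 sin(33.5°) cos(-22.5°)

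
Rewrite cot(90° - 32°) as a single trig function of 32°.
cot(90° - 32°) = tan(32°)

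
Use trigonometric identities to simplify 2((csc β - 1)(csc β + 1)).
2((csc β - 1)(csc β + 1)) = 2(cot²β) (using Diff. of squares)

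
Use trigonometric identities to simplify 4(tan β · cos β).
4(tan β · cos β) = 4(sin β) (using Quotient identity)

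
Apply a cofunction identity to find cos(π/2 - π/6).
cos(π/2 - π/6) = sin(π/6) = 1/2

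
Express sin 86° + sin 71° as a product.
sin 86° + sin 71° = 2 sin(78.5°) cos(7.5°)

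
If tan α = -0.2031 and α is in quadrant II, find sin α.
sin α = 0.199 (using tan²α + 1 = sec²α)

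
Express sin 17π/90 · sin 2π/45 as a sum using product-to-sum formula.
sin 17π/90 sin 2π/45 = (1/2)[cos(17π/90-2π/45) - cos(17π/90+2π/45)]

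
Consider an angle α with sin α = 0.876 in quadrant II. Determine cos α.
cos α = ±√(1 - sin²α) = -0.4823 (negative in QII)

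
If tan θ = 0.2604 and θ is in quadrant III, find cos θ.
cos θ = -0.9677 (using tan²θ + 1 = sec²θ)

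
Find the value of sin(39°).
sin(39°) = 0.6293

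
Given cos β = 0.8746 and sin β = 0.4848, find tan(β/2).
tan(β/2) = sin β / (1 + cos β) = 0.2586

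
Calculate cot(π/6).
cot(π/6) = √3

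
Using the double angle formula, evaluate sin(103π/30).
sin(103π/30) = 2 sin 103π/60 cos 103π/60 = -0.9781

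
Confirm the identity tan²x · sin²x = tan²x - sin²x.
RHS = sin²x/cos²x - sin²x = sin²x(1/cos²x - 1) = sin²x · (1 - cos²x)/cos²x = sin²x · sin²x/cos²x = sin²x · tan²x = LHS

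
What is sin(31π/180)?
sin(31π/180) = 0.515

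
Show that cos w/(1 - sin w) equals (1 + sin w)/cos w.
RHS = (1 + sin w)(1 - sin w) / (cos w(1 - sin w)) = (1 - sin²w) / (cos w(1 - sin w)) = cos²w / (cos w(1 - sin w)) = cos w/(1 - sin w) = LHS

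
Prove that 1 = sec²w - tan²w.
RHS = 1/cos²w - sin²w/cos²w = (1 - sin²w)/cos²w = cos²w/cos²w = 1 = LHS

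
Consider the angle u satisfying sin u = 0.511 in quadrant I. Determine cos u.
cos u = √(1 - sin²u) = 0.8596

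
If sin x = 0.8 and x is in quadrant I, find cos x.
cos x = 0.6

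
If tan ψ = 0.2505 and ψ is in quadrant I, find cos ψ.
cos ψ = 0.97 (using tan²ψ + 1 = sec²ψ)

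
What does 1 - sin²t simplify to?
1 - sin²t = cos²t (using Pythagorean identity)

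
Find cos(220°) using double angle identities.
cos(220°) = cos²110° - sin²110° = -0.766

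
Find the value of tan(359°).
tan(359°) = -0.01746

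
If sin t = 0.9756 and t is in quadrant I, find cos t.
cos t = 0.2196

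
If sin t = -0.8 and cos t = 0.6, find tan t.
tan t = sin t / cos t = -1.333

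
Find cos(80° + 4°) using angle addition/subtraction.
cos(80° + 4°) = cos 80° cos 4° - sin 80° sin 4° = 0.1045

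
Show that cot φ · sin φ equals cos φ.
LHS = (cos φ/sin φ) · sin φ = cos φ = RHS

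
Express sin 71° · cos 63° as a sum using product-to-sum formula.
sin 71° cos 63° = (1/2)[sin(71°+63°) + sin(71°-63°)]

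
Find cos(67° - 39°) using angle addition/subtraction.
cos(67° - 39°) = cos 67° cos 39° + sin 67° sin 39° = 0.8829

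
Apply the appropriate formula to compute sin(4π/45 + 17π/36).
sin(4π/45 + 17π/36) = sin 4π/45 cos 17π/36 + cos 4π/45 sin 17π/36 = 0.9816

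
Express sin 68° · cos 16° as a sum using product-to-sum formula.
sin 68° cos 16° = (1/2)[sin(68°+16°) + sin(68°-16°)]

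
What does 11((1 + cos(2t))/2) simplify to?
11((1 + cos(2t))/2) = 11(cos²t) (using Power reduction)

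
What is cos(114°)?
cos(114°) = -0.4067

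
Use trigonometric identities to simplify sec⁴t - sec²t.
sec⁴t - sec²t = tan⁴t + tan²t (using Pythagorean)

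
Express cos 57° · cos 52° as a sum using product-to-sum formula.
cos 57° cos 52° = (1/2)[cos(57°-52°) + cos(57°+52°)]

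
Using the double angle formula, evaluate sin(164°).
sin(164°) = 2 sin 82° cos 82° = 0.2756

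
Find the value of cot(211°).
cot(211°) = 1.664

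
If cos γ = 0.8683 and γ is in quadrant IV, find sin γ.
sin γ = -0.496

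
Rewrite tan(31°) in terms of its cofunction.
tan(31°) = cot(90° - 31°) = cot(59°)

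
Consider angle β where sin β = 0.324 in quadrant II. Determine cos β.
cos β = ±√(1 - sin²β) = -0.9461 (negative in QII)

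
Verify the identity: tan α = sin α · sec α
RHS = sin α · (1/cos α) = sin α/cos α = tan α = LHS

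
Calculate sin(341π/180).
sin(341π/180) = -0.3256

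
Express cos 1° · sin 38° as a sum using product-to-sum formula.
cos 1° sin 38° = (1/2)[sin(1°+38°) - sin(1°-38°)]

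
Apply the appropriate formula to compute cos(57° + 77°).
cos(57° + 77°) = cos 57° cos 77° - sin 57° sin 77° = -0.6947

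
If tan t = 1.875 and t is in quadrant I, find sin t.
sin t = 0.8824 (using tan²t + 1 = sec²t)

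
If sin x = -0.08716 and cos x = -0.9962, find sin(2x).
sin(2x) = 2 sin x cos x = 0.1737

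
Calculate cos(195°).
cos(195°) = -(√6+√2)/4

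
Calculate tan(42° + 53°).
tan(42° + 53°) = (tan 42° + tan 53°)/(1 - tan 42° tan 53°) = -11.43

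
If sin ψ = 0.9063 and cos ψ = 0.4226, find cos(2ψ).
cos(2ψ) = cos²ψ - sin²ψ = -0.6428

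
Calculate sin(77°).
sin(77°) = 0.9744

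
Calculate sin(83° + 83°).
sin(83° + 83°) = sin 83° cos 83° + cos 83° sin 83° = 0.2419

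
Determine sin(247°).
sin(247°) = -0.9205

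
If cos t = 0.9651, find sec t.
sec t = 1/cos t = 1.036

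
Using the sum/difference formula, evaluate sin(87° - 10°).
sin(87° - 10°) = sin 87° cos 10° - cos 87° sin 10° = 0.9744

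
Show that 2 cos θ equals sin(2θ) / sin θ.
RHS = 2 sin θ cos θ / sin θ = 2 cos θ = LHS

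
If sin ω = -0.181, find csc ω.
csc ω = 1/sin ω = -5.525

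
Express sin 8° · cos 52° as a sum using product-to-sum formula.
sin 8° cos 52° = (1/2)[sin(8°+52°) + sin(8°-52°)]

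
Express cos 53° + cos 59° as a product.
cos 53° + cos 59° = 2 cos(56°) cos(-3°)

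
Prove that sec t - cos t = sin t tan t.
LHS = 1/cos t - cos t = (1 - cos²t)/cos t = sin²t/cos t = sin t · (sin t/cos t) = sin t tan t = RHS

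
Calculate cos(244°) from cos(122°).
cos(244°) = cos²122° - sin²122° = -0.4384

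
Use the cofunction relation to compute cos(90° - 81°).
cos(90° - 81°) = sin(81°) = 0.9877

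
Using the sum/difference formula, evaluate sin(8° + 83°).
sin(8° + 83°) = sin 8° cos 83° + cos 8° sin 83° = 0.9998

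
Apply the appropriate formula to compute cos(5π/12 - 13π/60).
cos(5π/12 - 13π/60) = cos 5π/12 cos 13π/60 + sin 5π/12 sin 13π/60 = 0.809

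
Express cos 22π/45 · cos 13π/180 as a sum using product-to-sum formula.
cos 22π/45 cos 13π/180 = (1/2)[cos(22π/45-13π/180) + cos(22π/45+13π/180)]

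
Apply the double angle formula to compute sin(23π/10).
sin(23π/10) = 2 sin 23π/20 cos 23π/20 = 0.809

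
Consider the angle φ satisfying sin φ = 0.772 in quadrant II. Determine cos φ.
cos φ = ±√(1 - sin²φ) = -0.6356 (negative in QII)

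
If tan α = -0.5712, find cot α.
cot α = 1/tan α = -1.751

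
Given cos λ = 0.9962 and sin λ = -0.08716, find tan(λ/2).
tan(λ/2) = sin λ / (1 + cos λ) = -0.04366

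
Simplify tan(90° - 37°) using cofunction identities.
tan(90° - 37°) = cot(37°)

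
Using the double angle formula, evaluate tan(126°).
tan(126°) = 2 tan 63° / (1 - tan²63°) = -1.376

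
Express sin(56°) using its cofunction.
sin(56°) = cos(90° - 56°) = cos(34°)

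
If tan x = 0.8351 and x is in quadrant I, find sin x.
sin x = 0.641 (using tan²x + 1 = sec²x)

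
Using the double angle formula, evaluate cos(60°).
cos(60°) = cos²30° - sin²30° = 1/2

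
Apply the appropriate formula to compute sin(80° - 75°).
sin(80° - 75°) = sin 80° cos 75° - cos 80° sin 75° = 0.08716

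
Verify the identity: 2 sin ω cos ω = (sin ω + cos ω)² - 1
RHS = sin²ω + 2 sin ω cos ω + cos²ω - 1 = (sin²ω + cos²ω) + 2 sin ω cos ω - 1 = 1 + 2 sin ω cos ω - 1 = 2 sin ω cos ω = LHS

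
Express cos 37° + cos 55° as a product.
cos 37° + cos 55° = 2 cos(46°) cos(-9°)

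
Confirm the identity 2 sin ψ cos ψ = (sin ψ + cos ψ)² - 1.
RHS = sin²ψ + 2 sin ψ cos ψ + cos²ψ - 1 = (sin²ψ + cos²ψ) + 2 sin ψ cos ψ - 1 = 1 + 2 sin ψ cos ψ - 1 = 2 sin ψ cos ψ = LHS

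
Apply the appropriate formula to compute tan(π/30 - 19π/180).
tan(π/30 - 19π/180) = (tan π/30 - tan 19π/180)/(1 + tan π/30 tan 19π/180) = -0.2309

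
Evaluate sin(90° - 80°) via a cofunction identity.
sin(90° - 80°) = cos(80°) = 0.1736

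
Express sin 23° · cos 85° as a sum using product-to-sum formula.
sin 23° cos 85° = (1/2)[sin(23°+85°) + sin(23°-85°)]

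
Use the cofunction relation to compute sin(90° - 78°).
sin(90° - 78°) = cos(78°) = 0.2079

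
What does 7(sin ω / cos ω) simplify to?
7(sin ω / cos ω) = 7(tan ω) (using Quotient identity)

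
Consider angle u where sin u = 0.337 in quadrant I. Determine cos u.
cos u = √(1 - sin²u) = 0.9415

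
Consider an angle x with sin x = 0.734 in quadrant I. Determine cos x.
cos x = √(1 - sin²x) = 0.6791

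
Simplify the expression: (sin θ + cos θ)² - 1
(sin θ + cos θ)² - 1 = sin(2θ) (using Pythagorean + double angle)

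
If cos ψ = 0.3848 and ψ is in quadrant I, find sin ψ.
sin ψ = 0.923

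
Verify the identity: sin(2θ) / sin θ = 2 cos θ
LHS = 2 sin θ cos θ / sin θ = 2 cos θ = RHS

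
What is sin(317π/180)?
sin(317π/180) = -0.682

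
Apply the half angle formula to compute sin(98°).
sin(98°) = √((1 - cos 196°)/2) = 0.9903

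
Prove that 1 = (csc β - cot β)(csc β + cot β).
RHS = csc²β - cot²β = (1 + cot²β) - cot²β = 1 = LHS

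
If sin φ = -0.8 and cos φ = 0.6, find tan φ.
tan φ = sin φ / cos φ = -1.333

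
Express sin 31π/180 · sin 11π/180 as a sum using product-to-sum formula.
sin 31π/180 sin 11π/180 = (1/2)[cos(31π/180-11π/180) - cos(31π/180+11π/180)]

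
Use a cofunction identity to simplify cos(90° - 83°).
cos(90° - 83°) = sin(83°)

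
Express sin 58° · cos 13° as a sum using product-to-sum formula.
sin 58° cos 13° = (1/2)[sin(58°+13°) + sin(58°-13°)]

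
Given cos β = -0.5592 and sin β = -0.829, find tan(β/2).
tan(β/2) = sin β / (1 + cos β) = -1.881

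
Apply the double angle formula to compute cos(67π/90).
cos(67π/90) = 1 - 2sin²67π/180 = -0.6947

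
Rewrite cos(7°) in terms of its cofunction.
cos(7°) = sin(90° - 7°) = sin(83°)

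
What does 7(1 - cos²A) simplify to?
7(1 - cos²A) = 7(sin²A) (using Pythagorean identity)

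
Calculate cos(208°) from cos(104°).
cos(208°) = 2cos²104° - 1 = -0.8829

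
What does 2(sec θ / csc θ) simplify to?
2(sec θ / csc θ) = 2(tan θ) (using Reciprocal identities)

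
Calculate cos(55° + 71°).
cos(55° + 71°) = cos 55° cos 71° - sin 55° sin 71° = -0.5878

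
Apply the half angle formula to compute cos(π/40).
cos(π/40) = √((1 + cos π/20)/2) = 0.9969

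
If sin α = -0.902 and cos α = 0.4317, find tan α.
tan α = sin α / cos α = -2.089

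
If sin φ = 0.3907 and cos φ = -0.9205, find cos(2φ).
cos(2φ) = cos²φ - sin²φ = 0.6947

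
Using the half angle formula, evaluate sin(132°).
sin(132°) = √((1 - cos 264°)/2) = 0.7431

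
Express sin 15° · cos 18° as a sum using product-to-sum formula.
sin 15° cos 18° = (1/2)[sin(15°+18°) + sin(15°-18°)]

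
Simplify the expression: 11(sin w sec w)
11(sin w sec w) = 11(tan w) (using Reciprocal + quotient)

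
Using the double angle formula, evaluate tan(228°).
tan(228°) = 2 tan 114° / (1 - tan²114°) = 1.111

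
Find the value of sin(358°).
sin(358°) = -0.0349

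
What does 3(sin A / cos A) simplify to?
3(sin A / cos A) = 3(tan A) (using Quotient identity)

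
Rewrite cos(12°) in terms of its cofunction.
cos(12°) = sin(90° - 12°) = sin(78°)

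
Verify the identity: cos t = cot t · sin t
RHS = (cos t/sin t) · sin t = cos t = LHS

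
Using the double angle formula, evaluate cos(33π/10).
cos(33π/10) = cos²33π/20 - sin²33π/20 = -0.5878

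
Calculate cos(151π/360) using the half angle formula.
cos(151π/360) = √((1 + cos 151π/180)/2) = 0.2504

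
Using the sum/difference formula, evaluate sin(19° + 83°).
sin(19° + 83°) = sin 19° cos 83° + cos 19° sin 83° = 0.9781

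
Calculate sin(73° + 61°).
sin(73° + 61°) = sin 73° cos 61° + cos 73° sin 61° = 0.7193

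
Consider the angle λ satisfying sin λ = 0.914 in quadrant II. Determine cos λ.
cos λ = ±√(1 - sin²λ) = -0.4057 (negative in QII)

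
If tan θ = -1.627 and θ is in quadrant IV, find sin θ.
sin θ = -0.8519 (using tan²θ + 1 = sec²θ)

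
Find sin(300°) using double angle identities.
sin(300°) = 2 sin 150° cos 150° = -√3/2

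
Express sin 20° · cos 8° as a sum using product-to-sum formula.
sin 20° cos 8° = (1/2)[sin(20°+8°) + sin(20°-8°)]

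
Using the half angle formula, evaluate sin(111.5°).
sin(111.5°) = √((1 - cos 223°)/2) = 0.9304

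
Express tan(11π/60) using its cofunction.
tan(11π/60) = cot(π/2 - 11π/60) = cot(19π/60)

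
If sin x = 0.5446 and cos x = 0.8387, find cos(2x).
cos(2x) = cos²x - sin²x = 0.4068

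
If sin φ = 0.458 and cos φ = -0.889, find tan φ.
tan φ = sin φ / cos φ = -0.5152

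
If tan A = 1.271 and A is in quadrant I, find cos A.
cos A = 0.6183 (using tan²A + 1 = sec²A)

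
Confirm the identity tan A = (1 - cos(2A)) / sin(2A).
RHS = 2sin²A / (2 sin A cos A) = sin A/cos A = tan A = LHS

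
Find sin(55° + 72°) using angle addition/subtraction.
sin(55° + 72°) = sin 55° cos 72° + cos 55° sin 72° = 0.7986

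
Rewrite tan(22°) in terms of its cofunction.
tan(22°) = cot(90° - 22°) = cot(68°)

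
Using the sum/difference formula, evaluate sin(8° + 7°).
sin(8° + 7°) = sin 8° cos 7° + cos 8° sin 7° = (√6-√2)/4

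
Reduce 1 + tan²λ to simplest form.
1 + tan²λ = sec²λ (using Pythagorean identity)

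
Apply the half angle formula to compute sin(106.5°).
sin(106.5°) = √((1 - cos 213°)/2) = 0.9588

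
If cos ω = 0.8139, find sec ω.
sec ω = 1/cos ω = 1.229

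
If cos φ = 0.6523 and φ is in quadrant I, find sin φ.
sin φ = 0.758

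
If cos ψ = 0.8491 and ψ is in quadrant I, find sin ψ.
sin ψ = 0.5282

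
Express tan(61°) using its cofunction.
tan(61°) = cot(90° - 61°) = cot(29°)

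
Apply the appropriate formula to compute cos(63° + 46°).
cos(63° + 46°) = cos 63° cos 46° - sin 63° sin 46° = -0.3256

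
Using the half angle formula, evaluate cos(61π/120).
cos(61π/120) = -√((1 + cos 61π/60)/2) = -0.02618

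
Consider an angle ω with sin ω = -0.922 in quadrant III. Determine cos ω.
cos ω = ±√(1 - sin²ω) = -0.3872 (negative in QIII)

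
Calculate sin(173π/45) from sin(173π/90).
sin(173π/45) = 2 sin 173π/90 cos 173π/90 = -0.4695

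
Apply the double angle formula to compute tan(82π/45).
tan(82π/45) = 2 tan 41π/45 / (1 - tan²41π/45) = -0.6249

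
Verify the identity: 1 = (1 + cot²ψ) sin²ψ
RHS = csc²ψ · sin²ψ = (1/sin²ψ) · sin²ψ = 1 = LHS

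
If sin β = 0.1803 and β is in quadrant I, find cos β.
cos β = 0.9836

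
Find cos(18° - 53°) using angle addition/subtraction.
cos(18° - 53°) = cos 18° cos 53° + sin 18° sin 53° = 0.8192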